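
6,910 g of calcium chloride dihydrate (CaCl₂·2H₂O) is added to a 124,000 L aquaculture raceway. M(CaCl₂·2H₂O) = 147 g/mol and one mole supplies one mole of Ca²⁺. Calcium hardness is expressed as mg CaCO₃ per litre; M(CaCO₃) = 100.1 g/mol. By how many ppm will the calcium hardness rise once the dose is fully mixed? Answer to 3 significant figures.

Moles of Ca²⁺: 6,910 g ÷ 147 g/mol = 47.01 mol.
As CaCO₃: 47.01 mol × 100.1 g/mol = 4705 g.
Rise: 4705 g / 124,000 L × 1000 = 37.95 mg/L.

37.9 ppm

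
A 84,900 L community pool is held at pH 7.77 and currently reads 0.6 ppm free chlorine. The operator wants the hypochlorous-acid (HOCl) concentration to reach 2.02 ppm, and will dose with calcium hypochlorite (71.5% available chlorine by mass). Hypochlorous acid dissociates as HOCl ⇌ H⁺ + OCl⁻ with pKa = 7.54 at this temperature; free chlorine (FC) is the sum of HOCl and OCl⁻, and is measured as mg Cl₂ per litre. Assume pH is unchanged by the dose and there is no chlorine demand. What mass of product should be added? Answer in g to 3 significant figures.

[OCl⁻]/[HOCl] = 10^(pH − pKa) = 10^(7.77 − 7.54) = 1.698; fraction as HOCl = 1/(1 + 1.698) = 0.3706.
Free chlorine required for 2.02 ppm HOCl: 2.02 / 0.3706 = 5.45 ppm.
FC to add: 5.45 − 0.6 = 4.85 mg/L as Cl₂.
Cl₂ equivalent: 4.85 mg/L × 84,900 L = 411.8 g.
Product at 71.5% available Cl: 411.8 / 0.715 = 575.9 g.

576 g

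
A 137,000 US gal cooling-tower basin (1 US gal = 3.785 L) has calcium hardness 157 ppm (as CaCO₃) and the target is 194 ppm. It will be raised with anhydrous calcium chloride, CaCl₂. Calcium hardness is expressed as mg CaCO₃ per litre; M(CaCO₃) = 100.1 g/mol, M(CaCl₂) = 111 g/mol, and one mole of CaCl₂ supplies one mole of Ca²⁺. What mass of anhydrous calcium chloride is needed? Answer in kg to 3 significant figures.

Volume: 137,000 US gal × 3.785 L/gal = 518,545 L.
Hardness to add: (194 − 157) = 37 mg/L as CaCO₃ × 518,545 L = 19,190 g as CaCO₃.
Moles of Ca²⁺ (1 mol Ca²⁺ ≡ 1 mol CaCO₃): 19,190 / 100.1 g/mol = 191.7 mol.
Mass of CaCl₂: 191.7 × 111 = 21,280 g.

21.3 kg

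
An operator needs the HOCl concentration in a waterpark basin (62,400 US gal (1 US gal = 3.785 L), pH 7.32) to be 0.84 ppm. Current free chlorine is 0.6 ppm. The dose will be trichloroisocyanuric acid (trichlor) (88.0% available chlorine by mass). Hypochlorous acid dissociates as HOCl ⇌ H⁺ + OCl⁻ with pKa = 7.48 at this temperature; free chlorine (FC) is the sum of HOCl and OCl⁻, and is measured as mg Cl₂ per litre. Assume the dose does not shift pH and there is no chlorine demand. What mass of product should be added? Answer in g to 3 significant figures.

220 g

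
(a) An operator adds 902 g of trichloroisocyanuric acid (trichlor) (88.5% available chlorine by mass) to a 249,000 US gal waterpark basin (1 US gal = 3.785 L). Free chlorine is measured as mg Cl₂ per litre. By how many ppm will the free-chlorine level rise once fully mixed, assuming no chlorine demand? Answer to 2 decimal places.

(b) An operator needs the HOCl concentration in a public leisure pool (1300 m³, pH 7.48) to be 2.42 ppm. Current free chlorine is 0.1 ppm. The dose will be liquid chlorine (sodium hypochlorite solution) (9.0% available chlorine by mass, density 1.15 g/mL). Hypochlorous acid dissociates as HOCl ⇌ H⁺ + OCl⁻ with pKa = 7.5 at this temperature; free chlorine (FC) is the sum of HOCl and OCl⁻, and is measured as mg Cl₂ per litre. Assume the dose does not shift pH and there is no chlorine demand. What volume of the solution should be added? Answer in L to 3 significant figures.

(a) Volume: 249,000 US gal × 3.785 L/gal = 942,465 L.
(a) Available chlorine delivered: 902 g × 0.885 = 798.3 g as Cl₂.
(a) Concentration rise: 798.3 g / 942,465 L = 0.847 mg/L = 0.85 ppm.

(b) Volume: 1300 m³ = 1,300,000 L.
(b) [OCl⁻]/[HOCl] = 10^(pH − pKa) = 10^(7.48 − 7.5) = 0.955; fraction as HOCl = 1/(1 + 0.955) = 0.5115.
(b) Free chlorine required for 2.42 ppm HOCl: 2.42 / 0.5115 = 4.731 ppm.
(b) FC to add: 4.731 − 0.1 = 4.631 mg/L as Cl₂.
(b) Cl₂ equivalent: 4.631 mg/L × 1,300,000 L = 6020 g.
(b) Product at 9.0% available Cl: 6020 / 0.09 = 66,890 g.
(b) Volume: 66,890 g ÷ 1.15 g/mL = 58,170 mL.

(a) 0.85 ppm; (b) 58.2 L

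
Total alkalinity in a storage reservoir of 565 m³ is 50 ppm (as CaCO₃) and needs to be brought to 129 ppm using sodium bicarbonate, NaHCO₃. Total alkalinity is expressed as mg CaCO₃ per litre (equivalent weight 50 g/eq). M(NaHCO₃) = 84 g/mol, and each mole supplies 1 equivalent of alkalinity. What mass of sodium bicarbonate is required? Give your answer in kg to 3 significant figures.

75.0 kg

Volume: 565 m³ = 565,000 L.
Alkalinity to add: (129 − 50) = 79 mg/L as CaCO₃ × 565,000 L = 44,640 g as CaCO₃.
Equivalents: 44,640 g ÷ 50 g/eq = 892.7 eq.
NaHCO₃ supplies 1 eq per mole → 892.7 mol.
Mass: 892.7 mol × 84 g/mol = 74,990 g.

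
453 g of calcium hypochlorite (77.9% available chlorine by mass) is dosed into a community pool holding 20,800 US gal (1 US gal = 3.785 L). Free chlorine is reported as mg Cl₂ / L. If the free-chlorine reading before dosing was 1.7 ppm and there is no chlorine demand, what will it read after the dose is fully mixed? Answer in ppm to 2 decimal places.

Volume: 20,800 US gal × 3.785 L/gal = 78,728 L.
Available chlorine delivered: 453 g × 0.779 = 352.9 g as Cl₂.
Concentration rise: 352.9 g / 78,728 L = 4.482 mg/L = 4.48 ppm.
Final FC: 1.7 + 4.48 = 6.18 ppm.

6.18 ppm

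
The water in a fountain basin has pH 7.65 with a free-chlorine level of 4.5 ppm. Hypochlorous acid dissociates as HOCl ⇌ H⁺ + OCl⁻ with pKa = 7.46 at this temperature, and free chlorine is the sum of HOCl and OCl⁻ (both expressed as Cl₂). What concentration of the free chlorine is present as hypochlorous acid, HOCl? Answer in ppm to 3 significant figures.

1.77 ppm

[OCl⁻]/[HOCl] = 10^(pH − pKa) = 10^(7.65 − 7.46) = 10^0.19 = 1.549.
Fraction as HOCl = 1 / (1 + 1.549) = 0.3923.
HOCl = 0.3923 × 4.5 ppm = 1.766 ppm.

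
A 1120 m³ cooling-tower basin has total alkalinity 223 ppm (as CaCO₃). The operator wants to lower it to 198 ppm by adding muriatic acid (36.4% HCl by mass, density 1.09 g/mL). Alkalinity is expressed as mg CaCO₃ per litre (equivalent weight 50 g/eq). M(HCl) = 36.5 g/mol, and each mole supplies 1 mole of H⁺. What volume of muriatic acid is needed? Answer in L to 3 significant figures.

51.5 L

Volume: 1120 m³ = 1,120,000 L.
Alkalinity to neutralize: (223 − 198) = 25 mg/L as CaCO₃ × 1,120,000 L = 28,000 g as CaCO₃.
Equivalents of H⁺ required: 28,000 ÷ 50 g/eq = 560 eq = 560 mol HCl.
Mass of HCl: 560 × 36.5 = 20,440 g.
Mass of 36.4% solution: 20,440 / 0.364 = 56,150 g.
Volume: 56,150 g ÷ 1.09 g/mL = 51,520 mL.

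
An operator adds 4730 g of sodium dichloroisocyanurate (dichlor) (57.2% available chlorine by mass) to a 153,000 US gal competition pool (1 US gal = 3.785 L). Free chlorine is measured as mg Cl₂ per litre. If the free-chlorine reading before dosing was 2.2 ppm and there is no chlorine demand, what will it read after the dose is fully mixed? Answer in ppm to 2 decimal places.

6.87 ppm

Volume: 153,000 US gal × 3.785 L/gal = 579,105 L.
Available chlorine delivered: 4730 g × 0.572 = 2706 g as Cl₂.
Concentration rise: 2706 g / 579,105 L = 4.672 mg/L = 4.67 ppm.
Final FC: 2.2 + 4.67 = 6.87 ppm.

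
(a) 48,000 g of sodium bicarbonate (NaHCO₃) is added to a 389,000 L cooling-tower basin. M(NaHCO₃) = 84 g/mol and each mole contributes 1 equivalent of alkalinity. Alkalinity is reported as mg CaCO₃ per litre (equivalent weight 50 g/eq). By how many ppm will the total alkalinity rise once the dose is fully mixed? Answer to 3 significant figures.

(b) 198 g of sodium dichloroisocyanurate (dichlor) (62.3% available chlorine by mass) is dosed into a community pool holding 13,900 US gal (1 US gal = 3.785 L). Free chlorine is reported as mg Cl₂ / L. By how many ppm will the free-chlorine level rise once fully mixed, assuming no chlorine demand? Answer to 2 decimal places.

(a) 73.4 ppm; (b) 2.34 ppm

(a) Moles of NaHCO₃: 48,000 g ÷ 84 g/mol = 571.4 mol → 571.4 eq of alkalinity.
(a) As CaCO₃: 571.4 eq × 50 g/eq = 28,570 g.
(a) Rise: 28,570 g / 389,000 L × 1000 = 73.45 mg/L.

(b) Volume: 13,900 US gal × 3.785 L/gal = 52,612 L.
(b) Available chlorine delivered: 198 g × 0.623 = 123.4 g as Cl₂.
(b) Concentration rise: 123.4 g / 52,612 L = 2.345 mg/L = 2.34 ppm.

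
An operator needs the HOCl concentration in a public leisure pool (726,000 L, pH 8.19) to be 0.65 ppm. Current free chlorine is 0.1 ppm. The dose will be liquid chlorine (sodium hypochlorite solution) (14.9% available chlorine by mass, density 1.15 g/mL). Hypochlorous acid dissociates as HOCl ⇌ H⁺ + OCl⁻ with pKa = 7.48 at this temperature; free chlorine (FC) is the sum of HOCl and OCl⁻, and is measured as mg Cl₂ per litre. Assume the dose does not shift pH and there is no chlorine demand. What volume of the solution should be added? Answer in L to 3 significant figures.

[OCl⁻]/[HOCl] = 10^(pH − pKa) = 10^(8.19 − 7.48) = 5.129; fraction as HOCl = 1/(1 + 5.129) = 0.1632.
Free chlorine required for 0.65 ppm HOCl: 0.65 / 0.1632 = 3.984 ppm.
FC to add: 3.984 − 0.1 = 3.884 mg/L as Cl₂.
Cl₂ equivalent: 3.884 mg/L × 726,000 L = 2819 g.
Product at 14.9% available Cl: 2819 / 0.149 = 18,920 g.
Volume: 18,920 g ÷ 1.15 g/mL = 16,450 mL.

16.5 L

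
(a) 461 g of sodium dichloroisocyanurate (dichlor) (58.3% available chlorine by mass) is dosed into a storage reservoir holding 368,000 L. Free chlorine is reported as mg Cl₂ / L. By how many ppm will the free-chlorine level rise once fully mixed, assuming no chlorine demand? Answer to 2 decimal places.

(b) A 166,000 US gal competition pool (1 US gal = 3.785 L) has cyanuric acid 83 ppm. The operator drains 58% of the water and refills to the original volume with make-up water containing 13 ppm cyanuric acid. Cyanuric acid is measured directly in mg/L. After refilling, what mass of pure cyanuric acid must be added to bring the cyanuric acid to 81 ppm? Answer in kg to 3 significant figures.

(a) 0.73 ppm; (b) 24.3 kg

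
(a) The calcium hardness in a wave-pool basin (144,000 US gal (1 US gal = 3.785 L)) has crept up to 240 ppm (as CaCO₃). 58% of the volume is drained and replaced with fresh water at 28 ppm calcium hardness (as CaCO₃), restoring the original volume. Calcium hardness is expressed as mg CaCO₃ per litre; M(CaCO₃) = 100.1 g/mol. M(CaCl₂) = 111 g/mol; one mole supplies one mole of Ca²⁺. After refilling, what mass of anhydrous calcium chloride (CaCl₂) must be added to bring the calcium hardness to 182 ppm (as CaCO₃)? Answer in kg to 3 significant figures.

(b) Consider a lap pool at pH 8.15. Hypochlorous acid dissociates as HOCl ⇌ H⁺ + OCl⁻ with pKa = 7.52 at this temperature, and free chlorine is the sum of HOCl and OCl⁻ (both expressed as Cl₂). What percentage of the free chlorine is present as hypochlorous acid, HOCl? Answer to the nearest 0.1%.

(a) Volume: 144,000 US gal × 3.785 L/gal = 545,040 L.
(a) After draining 58% and refilling: 240 × 0.42 + 28 × 0.58 = 117.04 ppm.
(a) Deficit to target: 182 − 117.04 = 64.96 mg/L.
(a) As CaCO₃: 64.96 mg/L × 545,040 L = 35,410 g; ÷ 100.1 = 353.7 mol Ca²⁺.
(a) Mass: 353.7 × 111 = 39,260 g.

(b) [OCl⁻]/[HOCl] = 10^(pH − pKa) = 10^(8.15 − 7.52) = 10^0.63 = 4.266.
(b) Fraction as HOCl = 1 / (1 + 4.266) = 0.1899.

(a) 39.3 kg; (b) 19.0%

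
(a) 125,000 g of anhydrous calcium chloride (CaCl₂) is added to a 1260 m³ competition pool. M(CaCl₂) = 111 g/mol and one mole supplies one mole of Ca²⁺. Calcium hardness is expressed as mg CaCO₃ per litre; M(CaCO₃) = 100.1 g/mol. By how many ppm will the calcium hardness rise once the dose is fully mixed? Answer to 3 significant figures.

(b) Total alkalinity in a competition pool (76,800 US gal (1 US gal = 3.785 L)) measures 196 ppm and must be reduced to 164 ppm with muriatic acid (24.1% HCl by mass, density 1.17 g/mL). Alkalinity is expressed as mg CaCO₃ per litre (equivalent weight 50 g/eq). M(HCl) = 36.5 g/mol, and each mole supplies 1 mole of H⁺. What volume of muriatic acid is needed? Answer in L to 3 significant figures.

(a) 89.5 ppm; (b) 24.1 L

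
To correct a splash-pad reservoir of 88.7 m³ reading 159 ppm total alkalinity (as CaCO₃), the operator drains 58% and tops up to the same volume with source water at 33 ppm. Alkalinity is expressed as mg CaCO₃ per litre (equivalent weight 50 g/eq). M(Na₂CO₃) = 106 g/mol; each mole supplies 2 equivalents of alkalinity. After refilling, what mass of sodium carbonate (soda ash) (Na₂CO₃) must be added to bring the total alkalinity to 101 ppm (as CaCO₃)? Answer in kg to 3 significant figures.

1.42 kg

Volume: 88.7 m³ = 88,700 L.
After draining 58% and refilling: 159 × 0.42 + 33 × 0.58 = 85.92 ppm.
Deficit to target: 101 − 85.92 = 15.08 mg/L.
As CaCO₃: 15.08 mg/L × 88,700 L = 1338 g; ÷ 50 g/eq ÷ 2 = 13.38 mol Na₂CO₃.
Mass: 13.38 × 106 = 1418 g.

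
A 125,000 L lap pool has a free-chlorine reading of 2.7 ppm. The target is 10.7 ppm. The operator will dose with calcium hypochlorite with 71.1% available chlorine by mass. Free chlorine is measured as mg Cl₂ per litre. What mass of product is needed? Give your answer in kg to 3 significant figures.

Chlorine deficit: 10.7 − 2.7 = 8 ppm = 8 mg/L as Cl₂.
Cl₂ equivalent needed: 8 mg/L × 125,000 L = 1,000,000 mg = 1000 g.
Product at 71.1% available chlorine: 1000 / 0.711 = 1406 g.

1.41 kg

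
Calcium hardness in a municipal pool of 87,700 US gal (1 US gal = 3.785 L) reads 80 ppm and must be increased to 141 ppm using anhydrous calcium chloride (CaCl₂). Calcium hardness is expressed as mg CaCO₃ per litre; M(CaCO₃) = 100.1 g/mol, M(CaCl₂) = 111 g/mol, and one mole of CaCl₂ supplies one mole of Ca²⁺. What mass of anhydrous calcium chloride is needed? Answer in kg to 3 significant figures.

22.5 kg

Volume: 87,700 US gal × 3.785 L/gal = 331,944 L.
Hardness to add: (141 − 80) = 61 mg/L as CaCO₃ × 331,944 L = 20,250 g as CaCO₃.
Moles of Ca²⁺ (1 mol Ca²⁺ ≡ 1 mol CaCO₃): 20,250 / 100.1 g/mol = 202.3 mol.
Mass of CaCl₂: 202.3 × 111 = 22,450 g.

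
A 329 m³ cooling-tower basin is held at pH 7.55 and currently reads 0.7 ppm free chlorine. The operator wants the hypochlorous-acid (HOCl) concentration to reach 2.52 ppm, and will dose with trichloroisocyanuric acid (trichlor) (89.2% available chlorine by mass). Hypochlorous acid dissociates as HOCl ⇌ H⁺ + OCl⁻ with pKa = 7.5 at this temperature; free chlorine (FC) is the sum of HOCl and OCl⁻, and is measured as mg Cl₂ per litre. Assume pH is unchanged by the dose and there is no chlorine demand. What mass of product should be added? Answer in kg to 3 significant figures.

1.71 kg

Volume: 329 m³ = 329,000 L.
[OCl⁻]/[HOCl] = 10^(pH − pKa) = 10^(7.55 − 7.5) = 1.122; fraction as HOCl = 1/(1 + 1.122) = 0.4712.
Free chlorine required for 2.52 ppm HOCl: 2.52 / 0.4712 = 5.347 ppm.
FC to add: 5.347 − 0.7 = 4.647 mg/L as Cl₂.
Cl₂ equivalent: 4.647 mg/L × 329,000 L = 1529 g.
Product at 89.2% available Cl: 1529 / 0.892 = 1714 g.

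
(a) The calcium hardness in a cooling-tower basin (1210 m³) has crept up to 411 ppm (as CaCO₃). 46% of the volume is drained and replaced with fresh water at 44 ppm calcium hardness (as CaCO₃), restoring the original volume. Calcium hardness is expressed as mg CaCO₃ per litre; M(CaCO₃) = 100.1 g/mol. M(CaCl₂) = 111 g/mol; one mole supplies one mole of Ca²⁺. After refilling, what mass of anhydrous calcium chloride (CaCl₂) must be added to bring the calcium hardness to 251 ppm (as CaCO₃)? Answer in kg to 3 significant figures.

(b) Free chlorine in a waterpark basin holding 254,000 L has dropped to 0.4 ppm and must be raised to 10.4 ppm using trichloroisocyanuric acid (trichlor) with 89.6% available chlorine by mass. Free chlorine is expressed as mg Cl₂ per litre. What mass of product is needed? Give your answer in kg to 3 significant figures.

(a) Volume: 1210 m³ = 1,210,000 L.
(a) After draining 46% and refilling: 411 × 0.54 + 44 × 0.46 = 242.18 ppm.
(a) Deficit to target: 251 − 242.18 = 8.82 mg/L.
(a) As CaCO₃: 8.82 mg/L × 1,210,000 L = 10,670 g; ÷ 100.1 = 106.6 mol Ca²⁺.
(a) Mass: 106.6 × 111 = 11,830 g.

(b) Chlorine deficit: 10.4 − 0.4 = 10 ppm = 10 mg/L as Cl₂.
(b) Cl₂ equivalent needed: 10 mg/L × 254,000 L = 2,540,000 mg = 2540 g.
(b) Product at 89.6% available chlorine: 2540 / 0.896 = 2835 g.

(a) 11.8 kg; (b) 2.83 kg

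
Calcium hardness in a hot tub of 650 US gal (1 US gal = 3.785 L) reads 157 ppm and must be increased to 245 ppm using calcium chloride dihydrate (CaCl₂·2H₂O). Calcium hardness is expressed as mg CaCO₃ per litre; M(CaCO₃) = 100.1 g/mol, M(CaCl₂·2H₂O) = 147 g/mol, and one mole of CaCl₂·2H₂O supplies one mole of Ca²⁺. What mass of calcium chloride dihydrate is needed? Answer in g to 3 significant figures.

318 g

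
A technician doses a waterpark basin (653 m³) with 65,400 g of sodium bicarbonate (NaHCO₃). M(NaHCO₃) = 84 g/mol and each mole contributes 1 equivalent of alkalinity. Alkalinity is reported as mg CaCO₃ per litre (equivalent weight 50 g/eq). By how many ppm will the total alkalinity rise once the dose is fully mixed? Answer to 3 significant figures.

Volume: 653 m³ = 653,000 L.
Moles of NaHCO₃: 65,400 g ÷ 84 g/mol = 778.6 mol → 778.6 eq of alkalinity.
As CaCO₃: 778.6 eq × 50 g/eq = 38,930 g.
Rise: 38,930 g / 653,000 L × 1000 = 59.61 mg/L.

59.6 ppm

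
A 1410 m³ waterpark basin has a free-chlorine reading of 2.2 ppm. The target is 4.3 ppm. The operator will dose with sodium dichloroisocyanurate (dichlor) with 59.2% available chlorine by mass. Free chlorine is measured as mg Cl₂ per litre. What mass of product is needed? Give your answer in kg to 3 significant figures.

Volume: 1410 m³ = 1,410,000 L.
Chlorine deficit: 4.3 − 2.2 = 2.1 ppm = 2.1 mg/L as Cl₂.
Cl₂ equivalent needed: 2.1 mg/L × 1,410,000 L = 2,961,000 mg = 2961 g.
Product at 59.2% available chlorine: 2961 / 0.592 = 5002 g.

5.00 kg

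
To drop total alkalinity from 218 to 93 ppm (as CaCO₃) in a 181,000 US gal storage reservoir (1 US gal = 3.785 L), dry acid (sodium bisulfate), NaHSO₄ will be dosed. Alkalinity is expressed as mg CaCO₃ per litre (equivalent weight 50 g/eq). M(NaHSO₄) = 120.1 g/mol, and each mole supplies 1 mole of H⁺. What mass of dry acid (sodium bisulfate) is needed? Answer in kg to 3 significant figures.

206 kg

Volume: 181,000 US gal × 3.785 L/gal = 685,085 L.
Alkalinity to neutralize: (218 − 93) = 125 mg/L as CaCO₃ × 685,085 L = 85,640 g as CaCO₃.
Equivalents of H⁺ required: 85,640 ÷ 50 g/eq = 1713 eq = 1713 mol NaHSO₄.
Mass of NaHSO₄: 1713 × 120.1 = 205,700 g.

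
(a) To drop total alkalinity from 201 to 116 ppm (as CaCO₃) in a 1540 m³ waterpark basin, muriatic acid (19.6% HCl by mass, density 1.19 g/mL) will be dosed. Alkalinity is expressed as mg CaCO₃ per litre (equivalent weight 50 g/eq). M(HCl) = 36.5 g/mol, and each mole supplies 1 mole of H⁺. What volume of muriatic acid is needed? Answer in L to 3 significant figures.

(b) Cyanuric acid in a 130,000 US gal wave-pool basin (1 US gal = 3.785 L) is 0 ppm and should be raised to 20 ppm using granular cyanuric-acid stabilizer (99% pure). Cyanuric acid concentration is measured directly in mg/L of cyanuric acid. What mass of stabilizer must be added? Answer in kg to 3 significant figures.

(a) Volume: 1540 m³ = 1,540,000 L.
(a) Alkalinity to neutralize: (201 − 116) = 85 mg/L as CaCO₃ × 1,540,000 L = 130,900 g as CaCO₃.
(a) Equivalents of H⁺ required: 130,900 ÷ 50 g/eq = 2618 eq = 2618 mol HCl.
(a) Mass of HCl: 2618 × 36.5 = 95,560 g.
(a) Mass of 19.6% solution: 95,560 / 0.196 = 487,500 g.
(a) Volume: 487,500 g ÷ 1.19 g/mL = 409,700 mL.

(b) Volume: 130,000 US gal × 3.785 L/gal = 492,050 L.
(b) CYA to add: (20 − 0) = 20 mg/L × 492,050 L = 9841 g cyanuric acid.
(b) At 99% purity: 9841 / 0.99 = 9940 g product.

(a) 410 L; (b) 9.94 kg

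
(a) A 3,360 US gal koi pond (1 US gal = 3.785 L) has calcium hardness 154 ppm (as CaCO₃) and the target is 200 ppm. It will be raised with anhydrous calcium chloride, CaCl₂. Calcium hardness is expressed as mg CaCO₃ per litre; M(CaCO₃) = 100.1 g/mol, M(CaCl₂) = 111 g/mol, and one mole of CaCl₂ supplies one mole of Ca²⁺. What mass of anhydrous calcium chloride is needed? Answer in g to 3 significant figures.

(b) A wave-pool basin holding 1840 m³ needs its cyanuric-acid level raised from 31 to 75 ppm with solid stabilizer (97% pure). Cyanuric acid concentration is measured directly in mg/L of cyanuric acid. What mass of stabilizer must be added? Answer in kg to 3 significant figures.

(a) 649 g; (b) 83.5 kg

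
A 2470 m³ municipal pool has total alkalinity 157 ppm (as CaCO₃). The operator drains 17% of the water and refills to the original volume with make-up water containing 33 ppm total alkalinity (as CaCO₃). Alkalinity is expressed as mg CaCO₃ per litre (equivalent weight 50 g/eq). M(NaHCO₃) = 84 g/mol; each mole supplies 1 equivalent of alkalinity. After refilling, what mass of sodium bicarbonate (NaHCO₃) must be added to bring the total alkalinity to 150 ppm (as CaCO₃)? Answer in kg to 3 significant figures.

58.4 kg

Volume: 2470 m³ = 2,470,000 L.
After draining 17% and refilling: 157 × 0.83 + 33 × 0.17 = 135.92 ppm.
Deficit to target: 150 − 135.92 = 14.08 mg/L.
As CaCO₃: 14.08 mg/L × 2,470,000 L = 34,780 g; ÷ 50 g/eq ÷ 1 = 695.6 mol NaHCO₃.
Mass: 695.6 × 84 = 58,430 g.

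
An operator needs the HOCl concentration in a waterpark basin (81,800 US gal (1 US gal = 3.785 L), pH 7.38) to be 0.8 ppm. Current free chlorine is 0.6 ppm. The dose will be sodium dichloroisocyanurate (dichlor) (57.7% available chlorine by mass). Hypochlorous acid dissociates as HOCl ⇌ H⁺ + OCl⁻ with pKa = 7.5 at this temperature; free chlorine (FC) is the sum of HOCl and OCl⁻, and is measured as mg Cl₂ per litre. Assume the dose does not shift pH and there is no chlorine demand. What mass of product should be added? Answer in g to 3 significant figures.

Volume: 81,800 US gal × 3.785 L/gal = 309,613 L.
[OCl⁻]/[HOCl] = 10^(pH − pKa) = 10^(7.38 − 7.5) = 0.7586; fraction as HOCl = 1/(1 + 0.7586) = 0.5686.
Free chlorine required for 0.8 ppm HOCl: 0.8 / 0.5686 = 1.407 ppm.
FC to add: 1.407 − 0.6 = 0.8069 mg/L as Cl₂.
Cl₂ equivalent: 0.8069 mg/L × 309,613 L = 249.8 g.
Product at 57.7% available Cl: 249.8 / 0.577 = 433 g.

433 g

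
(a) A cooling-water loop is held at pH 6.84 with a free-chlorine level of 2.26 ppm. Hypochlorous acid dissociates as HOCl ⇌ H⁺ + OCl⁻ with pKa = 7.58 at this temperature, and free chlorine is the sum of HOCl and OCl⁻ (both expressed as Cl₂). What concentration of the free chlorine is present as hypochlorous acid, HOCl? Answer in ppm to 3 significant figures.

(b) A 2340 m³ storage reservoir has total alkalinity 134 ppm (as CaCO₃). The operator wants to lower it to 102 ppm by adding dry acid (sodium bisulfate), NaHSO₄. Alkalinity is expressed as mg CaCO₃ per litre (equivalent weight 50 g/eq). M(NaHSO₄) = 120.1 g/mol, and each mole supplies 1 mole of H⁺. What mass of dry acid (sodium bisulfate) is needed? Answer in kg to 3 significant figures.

(a) 1.91 ppm; (b) 180 kg

(a) [OCl⁻]/[HOCl] = 10^(pH − pKa) = 10^(6.84 − 7.58) = 10^-0.74 = 0.182.
(a) Fraction as HOCl = 1 / (1 + 0.182) = 0.846.
(a) HOCl = 0.846 × 2.26 ppm = 1.912 ppm.

(b) Volume: 2340 m³ = 2,340,000 L.
(b) Alkalinity to neutralize: (134 − 102) = 32 mg/L as CaCO₃ × 2,340,000 L = 74,880 g as CaCO₃.
(b) Equivalents of H⁺ required: 74,880 ÷ 50 g/eq = 1498 eq = 1498 mol NaHSO₄.
(b) Mass of NaHSO₄: 1498 × 120.1 = 179,900 g.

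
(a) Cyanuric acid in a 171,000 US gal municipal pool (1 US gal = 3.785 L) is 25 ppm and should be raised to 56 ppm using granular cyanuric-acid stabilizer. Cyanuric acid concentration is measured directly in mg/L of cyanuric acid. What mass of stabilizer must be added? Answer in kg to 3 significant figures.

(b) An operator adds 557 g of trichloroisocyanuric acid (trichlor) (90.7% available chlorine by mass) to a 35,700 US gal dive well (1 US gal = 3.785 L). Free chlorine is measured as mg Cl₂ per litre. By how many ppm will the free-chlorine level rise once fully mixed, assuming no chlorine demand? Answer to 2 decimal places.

(a) 20.1 kg; (b) 3.74 ppm

(a) Volume: 171,000 US gal × 3.785 L/gal = 647,235 L.
(a) CYA to add: (56 − 25) = 31 mg/L × 647,235 L = 20,060 g cyanuric acid.

(b) Volume: 35,700 US gal × 3.785 L/gal = 135,124 L.
(b) Available chlorine delivered: 557 g × 0.907 = 505.2 g as Cl₂.
(b) Concentration rise: 505.2 g / 135,124 L = 3.739 mg/L = 3.74 ppm.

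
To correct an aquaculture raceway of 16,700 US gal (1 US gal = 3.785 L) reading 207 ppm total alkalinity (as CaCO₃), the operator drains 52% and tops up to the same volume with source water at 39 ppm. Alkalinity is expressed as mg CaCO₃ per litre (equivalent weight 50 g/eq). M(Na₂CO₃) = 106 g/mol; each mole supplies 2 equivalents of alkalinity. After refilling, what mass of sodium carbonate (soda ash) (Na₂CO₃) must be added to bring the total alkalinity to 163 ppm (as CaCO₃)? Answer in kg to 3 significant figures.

2.91 kg

Volume: 16,700 US gal × 3.785 L/gal = 63,210 L.
After draining 52% and refilling: 207 × 0.48 + 39 × 0.52 = 119.64 ppm.
Deficit to target: 163 − 119.64 = 43.36 mg/L.
As CaCO₃: 43.36 mg/L × 63,210 L = 2741 g; ÷ 50 g/eq ÷ 2 = 27.41 mol Na₂CO₃.
Mass: 27.41 × 106 = 2905 g.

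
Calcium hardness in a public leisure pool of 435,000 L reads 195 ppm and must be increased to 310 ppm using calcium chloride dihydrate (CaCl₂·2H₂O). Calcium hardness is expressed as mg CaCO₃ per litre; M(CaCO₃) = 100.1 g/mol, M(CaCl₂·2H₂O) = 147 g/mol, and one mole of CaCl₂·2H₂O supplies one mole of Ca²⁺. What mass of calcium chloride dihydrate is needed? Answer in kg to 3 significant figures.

73.5 kg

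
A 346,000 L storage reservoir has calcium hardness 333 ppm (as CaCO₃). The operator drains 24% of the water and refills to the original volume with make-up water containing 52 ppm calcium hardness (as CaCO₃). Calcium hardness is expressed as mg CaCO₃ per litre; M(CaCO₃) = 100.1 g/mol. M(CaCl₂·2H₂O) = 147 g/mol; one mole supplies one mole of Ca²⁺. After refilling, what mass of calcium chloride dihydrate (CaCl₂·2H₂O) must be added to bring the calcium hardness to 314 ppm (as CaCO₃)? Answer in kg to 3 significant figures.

After draining 24% and refilling: 333 × 0.76 + 52 × 0.24 = 265.56 ppm.
Deficit to target: 314 − 265.56 = 48.44 mg/L.
As CaCO₃: 48.44 mg/L × 346,000 L = 16,760 g; ÷ 100.1 = 167.4 mol Ca²⁺.
Mass: 167.4 × 147 = 24,610 g.

24.6 kg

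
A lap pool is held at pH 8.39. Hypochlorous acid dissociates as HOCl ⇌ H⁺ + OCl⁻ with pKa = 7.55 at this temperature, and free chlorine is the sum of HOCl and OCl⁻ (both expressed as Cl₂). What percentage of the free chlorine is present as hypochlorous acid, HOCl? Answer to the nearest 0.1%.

12.6%

[OCl⁻]/[HOCl] = 10^(pH − pKa) = 10^(8.39 − 7.55) = 10^0.84 = 6.918.
Fraction as HOCl = 1 / (1 + 6.918) = 0.1263.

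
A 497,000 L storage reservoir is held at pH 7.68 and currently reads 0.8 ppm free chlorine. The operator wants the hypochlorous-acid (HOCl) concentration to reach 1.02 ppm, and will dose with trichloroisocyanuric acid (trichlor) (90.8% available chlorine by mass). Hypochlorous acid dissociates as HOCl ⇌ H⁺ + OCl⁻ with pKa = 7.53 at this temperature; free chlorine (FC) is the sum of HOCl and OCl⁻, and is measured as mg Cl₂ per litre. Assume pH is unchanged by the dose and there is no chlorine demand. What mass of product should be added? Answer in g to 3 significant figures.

909 g

[OCl⁻]/[HOCl] = 10^(pH − pKa) = 10^(7.68 − 7.53) = 1.413; fraction as HOCl = 1/(1 + 1.413) = 0.4145.
Free chlorine required for 1.02 ppm HOCl: 1.02 / 0.4145 = 2.461 ppm.
FC to add: 2.461 − 0.8 = 1.661 mg/L as Cl₂.
Cl₂ equivalent: 1.661 mg/L × 497,000 L = 825.4 g.
Product at 90.8% available Cl: 825.4 / 0.908 = 909 g.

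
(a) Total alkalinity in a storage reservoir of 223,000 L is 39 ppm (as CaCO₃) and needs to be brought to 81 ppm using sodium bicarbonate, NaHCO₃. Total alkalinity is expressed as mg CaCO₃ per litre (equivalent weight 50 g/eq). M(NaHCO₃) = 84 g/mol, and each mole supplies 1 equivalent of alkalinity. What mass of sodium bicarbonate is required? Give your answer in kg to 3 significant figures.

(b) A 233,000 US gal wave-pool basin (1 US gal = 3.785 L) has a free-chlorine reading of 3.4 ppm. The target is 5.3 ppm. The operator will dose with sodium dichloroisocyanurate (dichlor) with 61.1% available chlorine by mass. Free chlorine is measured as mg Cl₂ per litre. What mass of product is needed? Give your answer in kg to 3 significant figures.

(a) 15.7 kg; (b) 2.74 kg

(a) Alkalinity to add: (81 − 39) = 42 mg/L as CaCO₃ × 223,000 L = 9366 g as CaCO₃.
(a) Equivalents: 9366 g ÷ 50 g/eq = 187.3 eq.
(a) NaHCO₃ supplies 1 eq per mole → 187.3 mol.
(a) Mass: 187.3 mol × 84 g/mol = 15,730 g.

(b) Volume: 233,000 US gal × 3.785 L/gal = 881,905 L.
(b) Chlorine deficit: 5.3 − 3.4 = 1.9 ppm = 1.9 mg/L as Cl₂.
(b) Cl₂ equivalent needed: 1.9 mg/L × 881,905 L = 1,676,000 mg = 1676 g.
(b) Product at 61.1% available chlorine: 1676 / 0.611 = 2742 g.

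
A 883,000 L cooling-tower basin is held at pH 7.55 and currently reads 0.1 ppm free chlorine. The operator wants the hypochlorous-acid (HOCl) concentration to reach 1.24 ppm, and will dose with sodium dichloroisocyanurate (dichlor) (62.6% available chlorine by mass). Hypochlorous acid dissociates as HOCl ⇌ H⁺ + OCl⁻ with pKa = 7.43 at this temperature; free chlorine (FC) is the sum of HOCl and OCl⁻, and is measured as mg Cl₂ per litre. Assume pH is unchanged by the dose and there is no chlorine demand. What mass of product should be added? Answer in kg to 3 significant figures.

3.91 kg

[OCl⁻]/[HOCl] = 10^(pH − pKa) = 10^(7.55 − 7.43) = 1.318; fraction as HOCl = 1/(1 + 1.318) = 0.4314.
Free chlorine required for 1.24 ppm HOCl: 1.24 / 0.4314 = 2.875 ppm.
FC to add: 2.875 − 0.1 = 2.775 mg/L as Cl₂.
Cl₂ equivalent: 2.775 mg/L × 883,000 L = 2450 g.
Product at 62.6% available Cl: 2450 / 0.626 = 3914 g.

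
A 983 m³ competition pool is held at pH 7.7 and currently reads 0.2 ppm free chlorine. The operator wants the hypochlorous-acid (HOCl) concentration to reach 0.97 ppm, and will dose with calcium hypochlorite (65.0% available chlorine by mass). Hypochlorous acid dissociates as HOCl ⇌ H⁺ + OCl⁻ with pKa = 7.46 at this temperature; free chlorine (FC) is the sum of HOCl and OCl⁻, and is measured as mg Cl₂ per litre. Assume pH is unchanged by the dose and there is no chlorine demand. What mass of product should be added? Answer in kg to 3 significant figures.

3.71 kg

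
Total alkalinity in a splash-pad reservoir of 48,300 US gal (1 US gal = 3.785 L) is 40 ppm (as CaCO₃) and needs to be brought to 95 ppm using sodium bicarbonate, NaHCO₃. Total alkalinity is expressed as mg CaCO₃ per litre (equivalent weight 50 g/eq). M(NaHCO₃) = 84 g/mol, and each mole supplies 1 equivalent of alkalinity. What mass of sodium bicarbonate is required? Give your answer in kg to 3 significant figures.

16.9 kg

Volume: 48,300 US gal × 3.785 L/gal = 182,816 L.
Alkalinity to add: (95 − 40) = 55 mg/L as CaCO₃ × 182,816 L = 10,050 g as CaCO₃.
Equivalents: 10,050 g ÷ 50 g/eq = 201.1 eq.
NaHCO₃ supplies 1 eq per mole → 201.1 mol.
Mass: 201.1 mol × 84 g/mol = 16,890 g.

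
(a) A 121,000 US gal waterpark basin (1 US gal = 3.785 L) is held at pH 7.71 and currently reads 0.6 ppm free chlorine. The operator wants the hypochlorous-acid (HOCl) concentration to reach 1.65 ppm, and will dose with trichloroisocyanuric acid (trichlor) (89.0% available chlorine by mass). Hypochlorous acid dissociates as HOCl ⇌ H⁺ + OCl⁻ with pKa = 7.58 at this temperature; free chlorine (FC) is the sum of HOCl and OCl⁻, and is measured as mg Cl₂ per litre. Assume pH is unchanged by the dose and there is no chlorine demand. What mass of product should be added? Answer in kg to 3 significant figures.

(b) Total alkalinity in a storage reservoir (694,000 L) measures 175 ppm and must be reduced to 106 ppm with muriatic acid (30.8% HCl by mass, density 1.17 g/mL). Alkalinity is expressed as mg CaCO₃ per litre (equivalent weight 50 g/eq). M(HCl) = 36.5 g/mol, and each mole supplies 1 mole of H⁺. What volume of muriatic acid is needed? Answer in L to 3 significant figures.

(a) 1.69 kg; (b) 97.0 L

(a) Volume: 121,000 US gal × 3.785 L/gal = 457,985 L.
(a) [OCl⁻]/[HOCl] = 10^(pH − pKa) = 10^(7.71 − 7.58) = 1.349; fraction as HOCl = 1/(1 + 1.349) = 0.4257.
(a) Free chlorine required for 1.65 ppm HOCl: 1.65 / 0.4257 = 3.876 ppm.
(a) FC to add: 3.876 − 0.6 = 3.276 mg/L as Cl₂.
(a) Cl₂ equivalent: 3.276 mg/L × 457,985 L = 1500 g.
(a) Product at 89.0% available Cl: 1500 / 0.89 = 1686 g.

(b) Alkalinity to neutralize: (175 − 106) = 69 mg/L as CaCO₃ × 694,000 L = 47,890 g as CaCO₃.
(b) Equivalents of H⁺ required: 47,890 ÷ 50 g/eq = 957.7 eq = 957.7 mol HCl.
(b) Mass of HCl: 957.7 × 36.5 = 34,960 g.
(b) Mass of 30.8% solution: 34,960 / 0.308 = 113,500 g.
(b) Volume: 113,500 g ÷ 1.17 g/mL = 97,010 mL.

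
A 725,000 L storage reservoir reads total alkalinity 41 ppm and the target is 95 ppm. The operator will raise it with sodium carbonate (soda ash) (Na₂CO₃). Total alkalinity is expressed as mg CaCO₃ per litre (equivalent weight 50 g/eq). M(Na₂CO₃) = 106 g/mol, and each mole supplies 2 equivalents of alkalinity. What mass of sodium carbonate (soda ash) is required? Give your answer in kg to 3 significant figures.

41.5 kg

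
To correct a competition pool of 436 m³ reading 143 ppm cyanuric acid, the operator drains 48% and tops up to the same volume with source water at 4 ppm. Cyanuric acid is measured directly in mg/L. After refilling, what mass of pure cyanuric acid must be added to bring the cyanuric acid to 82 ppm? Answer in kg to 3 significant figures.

2.49 kg

Volume: 436 m³ = 436,000 L.
After draining 48% and refilling: 143 × 0.52 + 4 × 0.48 = 76.28 ppm.
Deficit to target: 82 − 76.28 = 5.72 mg/L.
Mass: 5.72 mg/L × 436,000 L = 2494 g cyanuric acid.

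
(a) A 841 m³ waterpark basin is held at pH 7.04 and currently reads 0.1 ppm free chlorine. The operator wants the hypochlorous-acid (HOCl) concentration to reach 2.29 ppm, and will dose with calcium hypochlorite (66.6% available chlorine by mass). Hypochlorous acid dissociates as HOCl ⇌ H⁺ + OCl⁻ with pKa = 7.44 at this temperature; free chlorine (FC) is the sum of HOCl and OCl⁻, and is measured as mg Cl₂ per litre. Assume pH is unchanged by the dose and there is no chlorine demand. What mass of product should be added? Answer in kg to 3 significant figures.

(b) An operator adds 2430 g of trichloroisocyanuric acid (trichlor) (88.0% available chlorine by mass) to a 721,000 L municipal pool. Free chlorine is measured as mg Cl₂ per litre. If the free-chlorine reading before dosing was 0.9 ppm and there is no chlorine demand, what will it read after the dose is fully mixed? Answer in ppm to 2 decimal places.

(a) 3.92 kg; (b) 3.87 ppm

(a) Volume: 841 m³ = 841,000 L.
(a) [OCl⁻]/[HOCl] = 10^(pH − pKa) = 10^(7.04 − 7.44) = 0.3981; fraction as HOCl = 1/(1 + 0.3981) = 0.7153.
(a) Free chlorine required for 2.29 ppm HOCl: 2.29 / 0.7153 = 3.202 ppm.
(a) FC to add: 3.202 − 0.1 = 3.102 mg/L as Cl₂.
(a) Cl₂ equivalent: 3.102 mg/L × 841,000 L = 2609 g.
(a) Product at 66.6% available Cl: 2609 / 0.666 = 3917 g.

(b) Available chlorine delivered: 2430 g × 0.88 = 2138 g as Cl₂.
(b) Concentration rise: 2138 g / 721,000 L = 2.966 mg/L = 2.97 ppm.
(b) Final FC: 0.9 + 2.97 = 3.87 ppm.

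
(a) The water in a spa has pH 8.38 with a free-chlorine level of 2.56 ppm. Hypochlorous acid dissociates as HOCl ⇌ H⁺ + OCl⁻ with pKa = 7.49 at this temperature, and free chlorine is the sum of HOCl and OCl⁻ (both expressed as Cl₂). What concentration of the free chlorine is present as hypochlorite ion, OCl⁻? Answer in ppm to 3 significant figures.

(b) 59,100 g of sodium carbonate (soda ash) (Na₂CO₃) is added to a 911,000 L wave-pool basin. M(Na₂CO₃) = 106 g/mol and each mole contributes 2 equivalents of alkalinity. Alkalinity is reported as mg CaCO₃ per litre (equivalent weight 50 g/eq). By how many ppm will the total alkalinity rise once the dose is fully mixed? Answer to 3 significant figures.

(a) [OCl⁻]/[HOCl] = 10^(pH − pKa) = 10^(8.38 − 7.49) = 10^0.89 = 7.762.
(a) Fraction as HOCl = 1 / (1 + 7.762) = 0.1141.
(a) OCl⁻ = (1 − 0.1141) × 2.56 ppm = 2.268 ppm.

(b) Moles of Na₂CO₃: 59,100 g ÷ 106 g/mol = 557.5 mol → 1115 eq of alkalinity.
(b) As CaCO₃: 1115 eq × 50 g/eq = 55,750 g.
(b) Rise: 55,750 g / 911,000 L × 1000 = 61.2 mg/L.

(a) 2.27 ppm; (b) 61.2 ppm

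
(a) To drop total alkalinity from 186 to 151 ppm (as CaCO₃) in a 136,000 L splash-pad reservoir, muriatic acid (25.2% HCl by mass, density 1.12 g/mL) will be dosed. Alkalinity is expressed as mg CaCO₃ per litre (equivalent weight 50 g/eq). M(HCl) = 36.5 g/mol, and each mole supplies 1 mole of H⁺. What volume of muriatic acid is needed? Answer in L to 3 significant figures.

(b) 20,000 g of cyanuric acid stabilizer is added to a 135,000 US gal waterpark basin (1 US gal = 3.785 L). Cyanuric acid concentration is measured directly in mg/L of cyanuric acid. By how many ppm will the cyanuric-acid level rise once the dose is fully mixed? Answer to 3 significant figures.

(a) 12.3 L; (b) 39.1 ppm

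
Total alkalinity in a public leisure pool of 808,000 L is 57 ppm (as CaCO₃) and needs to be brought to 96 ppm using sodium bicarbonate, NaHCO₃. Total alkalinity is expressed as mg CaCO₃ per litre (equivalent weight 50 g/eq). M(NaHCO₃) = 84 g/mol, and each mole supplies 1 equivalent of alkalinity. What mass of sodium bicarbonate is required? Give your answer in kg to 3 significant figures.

Alkalinity to add: (96 − 57) = 39 mg/L as CaCO₃ × 808,000 L = 31,510 g as CaCO₃.
Equivalents: 31,510 g ÷ 50 g/eq = 630.2 eq.
NaHCO₃ supplies 1 eq per mole → 630.2 mol.
Mass: 630.2 mol × 84 g/mol = 52,940 g.

52.9 kg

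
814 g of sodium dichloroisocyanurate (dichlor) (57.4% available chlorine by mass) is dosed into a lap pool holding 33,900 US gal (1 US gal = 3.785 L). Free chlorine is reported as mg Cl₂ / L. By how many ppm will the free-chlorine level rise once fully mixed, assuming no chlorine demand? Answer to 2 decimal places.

3.64 ppm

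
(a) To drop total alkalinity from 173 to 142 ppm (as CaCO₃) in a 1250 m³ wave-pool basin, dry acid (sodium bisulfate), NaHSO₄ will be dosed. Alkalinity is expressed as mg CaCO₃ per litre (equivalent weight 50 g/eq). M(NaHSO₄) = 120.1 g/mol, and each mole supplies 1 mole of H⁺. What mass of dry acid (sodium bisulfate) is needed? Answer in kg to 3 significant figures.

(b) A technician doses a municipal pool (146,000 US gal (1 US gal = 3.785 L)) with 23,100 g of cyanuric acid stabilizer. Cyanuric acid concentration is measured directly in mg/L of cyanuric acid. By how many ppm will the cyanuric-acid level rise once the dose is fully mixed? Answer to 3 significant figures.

(a) 93.1 kg; (b) 41.8 ppm

(a) Volume: 1250 m³ = 1,250,000 L.
(a) Alkalinity to neutralize: (173 − 142) = 31 mg/L as CaCO₃ × 1,250,000 L = 38,750 g as CaCO₃.
(a) Equivalents of H⁺ required: 38,750 ÷ 50 g/eq = 775 eq = 775 mol NaHSO₄.
(a) Mass of NaHSO₄: 775 × 120.1 = 93,080 g.

(b) Volume: 146,000 US gal × 3.785 L/gal = 552,610 L.
(b) Rise: 23,100 g / 552,610 L × 1000 = 41.8 mg/L.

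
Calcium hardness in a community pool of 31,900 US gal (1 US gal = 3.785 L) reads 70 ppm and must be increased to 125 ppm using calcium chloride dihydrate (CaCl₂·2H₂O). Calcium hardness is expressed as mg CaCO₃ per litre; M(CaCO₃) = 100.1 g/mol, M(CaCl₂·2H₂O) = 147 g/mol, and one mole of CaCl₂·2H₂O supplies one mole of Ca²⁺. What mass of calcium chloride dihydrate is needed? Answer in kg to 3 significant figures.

Volume: 31,900 US gal × 3.785 L/gal = 120,742 L.
Hardness to add: (125 − 70) = 55 mg/L as CaCO₃ × 120,742 L = 6641 g as CaCO₃.
Moles of Ca²⁺ (1 mol Ca²⁺ ≡ 1 mol CaCO₃): 6641 / 100.1 g/mol = 66.34 mol.
Mass of CaCl₂·2H₂O: 66.34 × 147 = 9752 g.

9.75 kg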